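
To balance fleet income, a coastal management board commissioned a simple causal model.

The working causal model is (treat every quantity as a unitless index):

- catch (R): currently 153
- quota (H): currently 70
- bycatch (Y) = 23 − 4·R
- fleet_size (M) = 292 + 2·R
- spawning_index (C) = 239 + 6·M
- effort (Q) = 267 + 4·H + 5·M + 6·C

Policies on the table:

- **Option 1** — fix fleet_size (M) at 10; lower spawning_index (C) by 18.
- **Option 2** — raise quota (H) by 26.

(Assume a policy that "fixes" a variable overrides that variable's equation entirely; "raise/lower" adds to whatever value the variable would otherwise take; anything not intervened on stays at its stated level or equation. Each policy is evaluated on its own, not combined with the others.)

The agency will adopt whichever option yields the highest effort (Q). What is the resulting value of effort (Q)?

Option 1 (M := 10, C − 18):
  R = 153
  H = 70
  M = 10
  C = 239 + 6·10 (−18 from intervention) = 281
  Q = 267 + 4·70 + 5·10 + 6·281 = 2283
Option 2 (H + 26):
  R = 153
  H = 70 + 26 = 96
  M = 292 + 2·153 = 598
  C = 239 + 6·598 = 3827
  Q = 267 + 4·96 + 5·598 + 6·3827 = 26603
Comparing — Option 1: Q=2283, Option 2: Q=26603. Highest is 26603 (Option 2).

26603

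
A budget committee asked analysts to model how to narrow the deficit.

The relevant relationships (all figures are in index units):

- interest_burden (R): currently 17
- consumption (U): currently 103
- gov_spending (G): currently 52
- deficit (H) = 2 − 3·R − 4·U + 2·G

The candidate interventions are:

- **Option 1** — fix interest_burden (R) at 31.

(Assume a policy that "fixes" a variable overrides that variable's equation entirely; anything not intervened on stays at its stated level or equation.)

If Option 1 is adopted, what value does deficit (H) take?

Option 1 (R := 31):
  R = 31
  U = 103
  G = 52
  H = 2 − 3·31 − 4·103 + 2·52 = -399

-399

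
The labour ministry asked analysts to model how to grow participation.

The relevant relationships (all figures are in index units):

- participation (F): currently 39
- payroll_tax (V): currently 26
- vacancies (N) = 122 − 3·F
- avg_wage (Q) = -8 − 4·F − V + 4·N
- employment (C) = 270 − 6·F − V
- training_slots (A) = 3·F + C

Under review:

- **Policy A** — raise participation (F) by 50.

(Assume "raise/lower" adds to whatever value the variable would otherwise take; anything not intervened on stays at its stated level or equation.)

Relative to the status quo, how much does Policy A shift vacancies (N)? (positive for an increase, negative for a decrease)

-150

Baseline:
  F = 39
  N = 122 − 3·39 = 5
Policy A (F + 50):
  F = 39 + 50 = 89
  N = 122 − 3·89 = -145
Change in N: -145 − 5 = -150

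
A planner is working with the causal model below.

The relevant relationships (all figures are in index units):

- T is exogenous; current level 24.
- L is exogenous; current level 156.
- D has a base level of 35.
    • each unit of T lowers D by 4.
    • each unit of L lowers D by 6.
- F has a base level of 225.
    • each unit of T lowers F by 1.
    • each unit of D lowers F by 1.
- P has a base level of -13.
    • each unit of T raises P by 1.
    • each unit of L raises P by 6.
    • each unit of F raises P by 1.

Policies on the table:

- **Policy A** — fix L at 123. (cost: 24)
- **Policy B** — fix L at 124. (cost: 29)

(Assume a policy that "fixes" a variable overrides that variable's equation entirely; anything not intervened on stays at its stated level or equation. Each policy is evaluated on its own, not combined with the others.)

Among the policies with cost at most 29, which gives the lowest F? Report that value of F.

1000

Policy A (L := 123):
  T = 24
  L = 123
  D = 35 − 4·24 − 6·123 = -799
  F = 225 − 24 − (-799) = 1000
Policy B (L := 124):
  T = 24
  L = 124
  D = 35 − 4·24 − 6·124 = -805
  F = 225 − 24 − (-805) = 1006
Comparing — Policy A: F=1000, Policy B: F=1006. Lowest is 1000 (Policy A).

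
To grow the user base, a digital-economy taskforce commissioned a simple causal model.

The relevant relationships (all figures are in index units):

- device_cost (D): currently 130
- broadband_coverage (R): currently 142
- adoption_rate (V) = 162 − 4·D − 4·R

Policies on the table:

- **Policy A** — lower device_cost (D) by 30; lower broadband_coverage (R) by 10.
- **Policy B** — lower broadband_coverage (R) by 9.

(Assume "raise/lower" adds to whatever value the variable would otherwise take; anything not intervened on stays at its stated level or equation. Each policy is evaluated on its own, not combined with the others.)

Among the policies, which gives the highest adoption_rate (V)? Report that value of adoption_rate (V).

-766

Policy A (D − 30, R − 10):
  D = 130 − 30 = 100
  R = 142 − 10 = 132
  V = 162 − 4·100 − 4·132 = -766
Policy B (R − 9):
  D = 130
  R = 142 − 9 = 133
  V = 162 − 4·130 − 4·133 = -890
Comparing — Policy A: V=-766, Policy B: V=-890. Highest is -766 (Policy A).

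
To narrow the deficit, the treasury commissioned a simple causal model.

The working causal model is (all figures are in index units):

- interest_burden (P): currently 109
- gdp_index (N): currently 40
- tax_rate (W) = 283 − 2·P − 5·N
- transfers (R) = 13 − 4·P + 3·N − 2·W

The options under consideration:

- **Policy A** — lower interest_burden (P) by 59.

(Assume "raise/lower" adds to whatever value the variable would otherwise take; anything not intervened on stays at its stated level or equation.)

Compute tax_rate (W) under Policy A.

Policy A (P − 59):
  P = 109 − 59 = 50
  N = 40
  W = 283 − 2·50 − 5·40 = -17

-17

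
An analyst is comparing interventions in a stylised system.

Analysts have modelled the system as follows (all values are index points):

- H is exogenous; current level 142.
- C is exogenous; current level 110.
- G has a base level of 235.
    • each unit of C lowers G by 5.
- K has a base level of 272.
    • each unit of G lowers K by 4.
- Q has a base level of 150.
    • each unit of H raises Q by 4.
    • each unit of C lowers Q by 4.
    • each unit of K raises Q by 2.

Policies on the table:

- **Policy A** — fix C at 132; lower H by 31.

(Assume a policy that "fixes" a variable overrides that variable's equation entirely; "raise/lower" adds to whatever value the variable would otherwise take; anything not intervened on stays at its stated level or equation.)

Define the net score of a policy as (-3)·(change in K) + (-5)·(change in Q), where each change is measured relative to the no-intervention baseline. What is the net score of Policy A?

Baseline:
  H = 142
  C = 110
  G = 235 − 5·110 = -315
  K = 272 − 4·(-315) = 1532
  Q = 150 + 4·142 − 4·110 + 2·1532 = 3342
Policy A (C := 132, H − 31):
  H = 142 − 31 = 111
  C = 132
  G = 235 − 5·132 = -425
  K = 272 − 4·(-425) = 1972
  Q = 150 + 4·111 − 4·132 + 2·1972 = 4010
ΔK = 1972 − 1532 = 440; ΔQ = 4010 − 3342 = 668
Score = (-3)·440 + (-5)·668 = -4660

-4660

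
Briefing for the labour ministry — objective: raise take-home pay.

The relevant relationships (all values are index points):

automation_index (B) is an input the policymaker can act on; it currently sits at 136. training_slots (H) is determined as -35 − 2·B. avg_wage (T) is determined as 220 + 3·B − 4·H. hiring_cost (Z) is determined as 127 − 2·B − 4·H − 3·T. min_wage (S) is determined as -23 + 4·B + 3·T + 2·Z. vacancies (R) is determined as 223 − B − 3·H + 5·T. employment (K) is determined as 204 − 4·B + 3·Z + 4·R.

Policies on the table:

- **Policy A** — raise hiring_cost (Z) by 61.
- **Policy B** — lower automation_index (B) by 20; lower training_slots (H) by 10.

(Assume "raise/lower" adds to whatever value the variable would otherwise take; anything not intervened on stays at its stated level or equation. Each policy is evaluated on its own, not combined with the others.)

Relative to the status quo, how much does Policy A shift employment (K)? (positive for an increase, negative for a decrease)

183

Baseline:
  B = 136
  H = -35 − 2·136 = -307
  T = 220 + 3·136 − 4·(-307) = 1856
  Z = 127 − 2·136 − 4·(-307) − 3·1856 = -4485
  R = 223 − 136 − 3·(-307) + 5·1856 = 10288
  K = 204 − 4·136 + 3·(-4485) + 4·10288 = 27357
Policy A (Z + 61):
  B = 136
  H = -35 − 2·136 = -307
  T = 220 + 3·136 − 4·(-307) = 1856
  Z = 127 − 2·136 − 4·(-307) − 3·1856 (+61 from intervention) = -4424
  R = 223 − 136 − 3·(-307) + 5·1856 = 10288
  K = 204 − 4·136 + 3·(-4424) + 4·10288 = 27540
Change in K: 27540 − 27357 = 183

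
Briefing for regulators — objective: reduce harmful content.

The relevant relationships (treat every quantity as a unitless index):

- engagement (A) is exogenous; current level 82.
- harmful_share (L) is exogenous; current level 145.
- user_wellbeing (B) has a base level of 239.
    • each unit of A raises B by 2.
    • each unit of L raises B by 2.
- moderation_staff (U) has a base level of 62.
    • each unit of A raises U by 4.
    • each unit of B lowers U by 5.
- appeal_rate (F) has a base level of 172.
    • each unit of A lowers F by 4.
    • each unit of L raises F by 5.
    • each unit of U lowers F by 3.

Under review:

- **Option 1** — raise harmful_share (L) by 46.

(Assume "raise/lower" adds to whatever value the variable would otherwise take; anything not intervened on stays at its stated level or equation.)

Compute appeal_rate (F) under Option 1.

11404

Option 1 (L + 46):
  A = 82
  L = 145 + 46 = 191
  B = 239 + 2·82 + 2·191 = 785
  U = 62 + 4·82 − 5·785 = -3535
  F = 172 − 4·82 + 5·191 − 3·(-3535) = 11404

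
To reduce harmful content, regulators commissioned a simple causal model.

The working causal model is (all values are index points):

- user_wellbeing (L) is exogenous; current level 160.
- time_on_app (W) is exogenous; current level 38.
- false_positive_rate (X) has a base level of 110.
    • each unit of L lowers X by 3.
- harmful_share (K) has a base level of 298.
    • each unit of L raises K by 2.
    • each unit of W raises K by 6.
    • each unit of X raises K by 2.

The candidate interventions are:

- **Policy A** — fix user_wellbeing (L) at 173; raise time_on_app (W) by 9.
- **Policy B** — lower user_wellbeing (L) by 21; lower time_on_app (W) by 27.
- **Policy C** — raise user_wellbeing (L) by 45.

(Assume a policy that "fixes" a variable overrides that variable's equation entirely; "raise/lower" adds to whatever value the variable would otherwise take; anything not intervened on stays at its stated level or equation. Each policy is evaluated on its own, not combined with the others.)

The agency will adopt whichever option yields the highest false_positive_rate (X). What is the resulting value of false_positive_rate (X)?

Policy A (L := 173, W + 9):
  L = 173
  X = 110 − 3·173 = -409
Policy B (L − 21, W − 27):
  L = 160 − 21 = 139
  X = 110 − 3·139 = -307
Policy C (L + 45):
  L = 160 + 45 = 205
  X = 110 − 3·205 = -505
Comparing — Policy A: X=-409, Policy B: X=-307, Policy C: X=-505. Highest is -307 (Policy B).

-307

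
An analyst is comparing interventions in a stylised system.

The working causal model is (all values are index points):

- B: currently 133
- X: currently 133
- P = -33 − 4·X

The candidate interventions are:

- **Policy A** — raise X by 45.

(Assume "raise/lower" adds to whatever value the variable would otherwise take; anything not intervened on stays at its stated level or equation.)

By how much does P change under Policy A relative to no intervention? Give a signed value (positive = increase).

-180

Baseline:
  X = 133
  P = -33 − 4·133 = -565
Policy A (X + 45):
  X = 133 + 45 = 178
  P = -33 − 4·178 = -745
Change in P: -745 − (-565) = -180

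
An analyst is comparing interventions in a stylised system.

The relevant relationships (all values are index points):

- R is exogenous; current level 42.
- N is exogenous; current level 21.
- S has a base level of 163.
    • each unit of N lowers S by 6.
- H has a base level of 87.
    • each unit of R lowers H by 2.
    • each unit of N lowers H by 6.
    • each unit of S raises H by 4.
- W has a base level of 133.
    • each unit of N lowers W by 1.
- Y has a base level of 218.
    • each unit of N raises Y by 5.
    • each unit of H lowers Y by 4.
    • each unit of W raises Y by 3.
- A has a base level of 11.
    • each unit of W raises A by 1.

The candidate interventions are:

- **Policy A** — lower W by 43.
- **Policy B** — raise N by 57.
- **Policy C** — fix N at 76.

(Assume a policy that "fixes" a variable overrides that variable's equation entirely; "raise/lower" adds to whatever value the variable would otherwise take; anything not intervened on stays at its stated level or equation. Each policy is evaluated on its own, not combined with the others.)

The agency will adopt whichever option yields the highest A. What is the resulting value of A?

80

Policy A (W − 43):
  N = 21
  W = 133 − 21 (−43 from intervention) = 69
  A = 11 + 69 = 80
Policy B (N + 57):
  N = 21 + 57 = 78
  W = 133 − 78 = 55
  A = 11 + 55 = 66
Policy C (N := 76):
  N = 76
  W = 133 − 76 = 57
  A = 11 + 57 = 68
Comparing — Policy A: A=80, Policy B: A=66, Policy C: A=68. Highest is 80 (Policy A).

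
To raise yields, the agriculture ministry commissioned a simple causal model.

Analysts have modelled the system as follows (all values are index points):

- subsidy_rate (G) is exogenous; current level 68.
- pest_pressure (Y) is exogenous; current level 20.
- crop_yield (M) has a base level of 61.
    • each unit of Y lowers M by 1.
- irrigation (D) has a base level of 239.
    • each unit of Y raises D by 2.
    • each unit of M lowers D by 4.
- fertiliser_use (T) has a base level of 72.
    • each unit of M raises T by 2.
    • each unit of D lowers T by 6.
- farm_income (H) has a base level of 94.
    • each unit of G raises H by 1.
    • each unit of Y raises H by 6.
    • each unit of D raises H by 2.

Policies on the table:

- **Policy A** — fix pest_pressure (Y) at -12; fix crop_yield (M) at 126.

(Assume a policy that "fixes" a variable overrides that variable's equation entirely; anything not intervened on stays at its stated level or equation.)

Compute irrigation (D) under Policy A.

-289

Policy A (Y := -12, M := 126):
  Y = -12
  M = 126
  D = 239 + 2·(-12) − 4·126 = -289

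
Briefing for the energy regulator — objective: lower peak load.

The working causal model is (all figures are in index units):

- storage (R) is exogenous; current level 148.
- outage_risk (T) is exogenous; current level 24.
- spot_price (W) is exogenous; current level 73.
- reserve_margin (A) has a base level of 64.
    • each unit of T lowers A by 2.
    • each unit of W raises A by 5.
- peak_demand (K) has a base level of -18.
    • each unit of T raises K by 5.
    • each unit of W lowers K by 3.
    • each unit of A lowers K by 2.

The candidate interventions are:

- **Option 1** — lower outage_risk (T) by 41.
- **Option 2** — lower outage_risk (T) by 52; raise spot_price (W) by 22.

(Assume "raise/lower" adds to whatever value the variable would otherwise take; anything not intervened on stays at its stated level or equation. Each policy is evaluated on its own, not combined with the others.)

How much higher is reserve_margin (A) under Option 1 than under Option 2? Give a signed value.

-132

Option 1 (T − 41):
  T = 24 − 41 = -17
  W = 73
  A = 64 − 2·(-17) + 5·73 = 463
Option 2 (T − 52, W + 22):
  T = 24 − 52 = -28
  W = 73 + 22 = 95
  A = 64 − 2·(-28) + 5·95 = 595
A: 463 − 595 = -132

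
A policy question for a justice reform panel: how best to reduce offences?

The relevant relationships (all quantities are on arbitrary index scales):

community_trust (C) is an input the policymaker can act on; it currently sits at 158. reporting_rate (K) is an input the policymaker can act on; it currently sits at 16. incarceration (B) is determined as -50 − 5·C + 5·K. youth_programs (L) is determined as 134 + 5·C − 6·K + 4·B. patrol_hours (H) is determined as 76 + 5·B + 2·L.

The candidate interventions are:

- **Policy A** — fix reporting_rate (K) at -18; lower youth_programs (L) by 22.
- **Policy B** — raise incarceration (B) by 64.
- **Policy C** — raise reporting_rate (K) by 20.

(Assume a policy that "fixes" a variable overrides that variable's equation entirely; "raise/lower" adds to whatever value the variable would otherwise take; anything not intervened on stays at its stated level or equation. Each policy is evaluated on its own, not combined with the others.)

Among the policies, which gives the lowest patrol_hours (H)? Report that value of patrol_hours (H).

-9994

Policy A (K := -18, L − 22):
  C = 158
  K = -18
  B = -50 − 5·158 + 5·(-18) = -930
  L = 134 + 5·158 − 6·(-18) + 4·(-930) (−22 from intervention) = -2710
  H = 76 + 5·(-930) + 2·(-2710) = -9994
Policy B (B + 64):
  C = 158
  K = 16
  B = -50 − 5·158 + 5·16 (+64 from intervention) = -696
  L = 134 + 5·158 − 6·16 + 4·(-696) = -1956
  H = 76 + 5·(-696) + 2·(-1956) = -7316
Policy C (K + 20):
  C = 158
  K = 16 + 20 = 36
  B = -50 − 5·158 + 5·36 = -660
  L = 134 + 5·158 − 6·36 + 4·(-660) = -1932
  H = 76 + 5·(-660) + 2·(-1932) = -7088
Comparing — Policy A: H=-9994, Policy B: H=-7316, Policy C: H=-7088. Lowest is -9994 (Policy A).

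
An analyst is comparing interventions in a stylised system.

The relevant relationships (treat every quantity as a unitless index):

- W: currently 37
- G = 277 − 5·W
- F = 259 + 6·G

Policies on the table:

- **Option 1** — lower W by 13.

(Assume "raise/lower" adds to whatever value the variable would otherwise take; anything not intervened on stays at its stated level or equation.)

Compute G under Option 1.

Option 1 (W − 13):
  W = 37 − 13 = 24
  G = 277 − 5·24 = 157

157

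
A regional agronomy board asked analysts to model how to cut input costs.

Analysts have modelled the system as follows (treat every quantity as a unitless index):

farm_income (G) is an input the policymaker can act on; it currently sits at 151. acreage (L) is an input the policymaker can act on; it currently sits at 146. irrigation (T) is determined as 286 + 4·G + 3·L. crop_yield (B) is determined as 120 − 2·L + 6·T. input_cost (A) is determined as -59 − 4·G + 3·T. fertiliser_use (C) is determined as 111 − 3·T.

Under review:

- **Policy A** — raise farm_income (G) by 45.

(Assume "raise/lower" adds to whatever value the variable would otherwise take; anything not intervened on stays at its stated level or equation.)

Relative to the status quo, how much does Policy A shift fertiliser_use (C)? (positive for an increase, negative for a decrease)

Baseline:
  G = 151
  L = 146
  T = 286 + 4·151 + 3·146 = 1328
  C = 111 − 3·1328 = -3873
Policy A (G + 45):
  G = 151 + 45 = 196
  L = 146
  T = 286 + 4·196 + 3·146 = 1508
  C = 111 − 3·1508 = -4413
Change in C: -4413 − (-3873) = -540

-540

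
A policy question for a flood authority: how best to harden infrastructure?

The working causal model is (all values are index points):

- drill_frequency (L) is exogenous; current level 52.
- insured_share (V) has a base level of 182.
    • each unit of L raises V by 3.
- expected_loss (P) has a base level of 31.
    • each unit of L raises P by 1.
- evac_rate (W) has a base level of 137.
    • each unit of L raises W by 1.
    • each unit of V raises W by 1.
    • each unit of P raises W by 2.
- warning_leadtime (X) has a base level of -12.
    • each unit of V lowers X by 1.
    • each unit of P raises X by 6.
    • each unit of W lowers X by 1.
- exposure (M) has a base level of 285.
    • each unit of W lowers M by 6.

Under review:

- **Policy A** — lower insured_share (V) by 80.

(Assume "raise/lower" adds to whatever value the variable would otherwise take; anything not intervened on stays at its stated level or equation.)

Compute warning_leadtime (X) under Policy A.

-385

Policy A (V − 80):
  L = 52
  V = 182 + 3·52 (−80 from intervention) = 258
  P = 31 + 52 = 83
  W = 137 + 52 + 258 + 2·83 = 613
  X = -12 − 258 + 6·83 − 613 = -385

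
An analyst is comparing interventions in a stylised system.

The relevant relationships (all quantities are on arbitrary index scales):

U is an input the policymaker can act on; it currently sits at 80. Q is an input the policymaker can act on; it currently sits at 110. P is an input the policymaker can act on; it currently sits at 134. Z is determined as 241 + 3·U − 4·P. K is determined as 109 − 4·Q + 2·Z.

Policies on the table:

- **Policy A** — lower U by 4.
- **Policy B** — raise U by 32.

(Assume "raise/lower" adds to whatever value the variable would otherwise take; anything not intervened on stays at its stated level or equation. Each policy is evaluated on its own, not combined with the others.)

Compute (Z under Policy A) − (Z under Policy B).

Policy A (U − 4):
  U = 80 − 4 = 76
  P = 134
  Z = 241 + 3·76 − 4·134 = -67
Policy B (U + 32):
  U = 80 + 32 = 112
  P = 134
  Z = 241 + 3·112 − 4·134 = 41
Z: -67 − 41 = -108

-108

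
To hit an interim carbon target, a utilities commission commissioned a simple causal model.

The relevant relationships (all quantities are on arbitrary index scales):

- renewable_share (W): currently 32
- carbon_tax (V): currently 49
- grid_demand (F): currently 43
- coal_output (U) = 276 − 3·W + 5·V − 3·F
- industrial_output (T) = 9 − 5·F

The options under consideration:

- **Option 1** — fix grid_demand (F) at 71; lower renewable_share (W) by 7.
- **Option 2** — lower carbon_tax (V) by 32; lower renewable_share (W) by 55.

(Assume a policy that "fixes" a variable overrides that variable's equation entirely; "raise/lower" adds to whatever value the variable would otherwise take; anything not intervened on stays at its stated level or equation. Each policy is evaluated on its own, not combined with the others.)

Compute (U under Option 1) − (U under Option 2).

Option 1 (F := 71, W − 7):
  W = 32 − 7 = 25
  V = 49
  F = 71
  U = 276 − 3·25 + 5·49 − 3·71 = 233
Option 2 (V − 32, W − 55):
  W = 32 − 55 = -23
  V = 49 − 32 = 17
  F = 43
  U = 276 − 3·(-23) + 5·17 − 3·43 = 301
U: 233 − 301 = -68

-68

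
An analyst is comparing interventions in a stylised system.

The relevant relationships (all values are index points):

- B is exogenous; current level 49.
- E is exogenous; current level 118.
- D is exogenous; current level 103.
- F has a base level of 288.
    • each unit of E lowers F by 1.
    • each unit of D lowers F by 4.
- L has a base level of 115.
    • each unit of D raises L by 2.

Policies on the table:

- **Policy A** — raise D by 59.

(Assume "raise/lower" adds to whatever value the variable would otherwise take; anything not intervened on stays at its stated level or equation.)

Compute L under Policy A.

439

Policy A (D + 59):
  D = 103 + 59 = 162
  L = 115 + 2·162 = 439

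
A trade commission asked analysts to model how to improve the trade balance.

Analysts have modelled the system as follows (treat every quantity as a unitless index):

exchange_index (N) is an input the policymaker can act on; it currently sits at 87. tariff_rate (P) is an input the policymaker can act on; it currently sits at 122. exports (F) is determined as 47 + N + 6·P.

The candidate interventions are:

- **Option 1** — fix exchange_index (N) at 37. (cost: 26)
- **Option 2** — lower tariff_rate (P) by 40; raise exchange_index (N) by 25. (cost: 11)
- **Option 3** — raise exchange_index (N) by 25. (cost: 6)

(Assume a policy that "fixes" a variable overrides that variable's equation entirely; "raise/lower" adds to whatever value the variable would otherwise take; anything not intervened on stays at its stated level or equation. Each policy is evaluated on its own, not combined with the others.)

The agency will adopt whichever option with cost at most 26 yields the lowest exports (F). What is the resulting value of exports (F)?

Option 1 (N := 37):
  N = 37
  P = 122
  F = 47 + 37 + 6·122 = 816
Option 2 (P − 40, N + 25):
  N = 87 + 25 = 112
  P = 122 − 40 = 82
  F = 47 + 112 + 6·82 = 651
Option 3 (N + 25):
  N = 87 + 25 = 112
  P = 122
  F = 47 + 112 + 6·122 = 891
Comparing — Option 1: F=816, Option 2: F=651, Option 3: F=891. Lowest is 651 (Option 2).

651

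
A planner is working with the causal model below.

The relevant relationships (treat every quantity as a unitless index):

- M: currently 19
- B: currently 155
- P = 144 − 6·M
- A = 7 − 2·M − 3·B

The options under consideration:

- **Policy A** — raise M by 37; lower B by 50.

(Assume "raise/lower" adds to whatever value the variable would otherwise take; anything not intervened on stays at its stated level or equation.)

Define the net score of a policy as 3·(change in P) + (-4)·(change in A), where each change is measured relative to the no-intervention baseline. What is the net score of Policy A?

-970

Baseline:
  M = 19
  B = 155
  P = 144 − 6·19 = 30
  A = 7 − 2·19 − 3·155 = -496
Policy A (M + 37, B − 50):
  M = 19 + 37 = 56
  B = 155 − 50 = 105
  P = 144 − 6·56 = -192
  A = 7 − 2·56 − 3·105 = -420
ΔP = -192 − 30 = -222; ΔA = -420 − (-496) = 76
Score = 3·(-222) + (-4)·76 = -970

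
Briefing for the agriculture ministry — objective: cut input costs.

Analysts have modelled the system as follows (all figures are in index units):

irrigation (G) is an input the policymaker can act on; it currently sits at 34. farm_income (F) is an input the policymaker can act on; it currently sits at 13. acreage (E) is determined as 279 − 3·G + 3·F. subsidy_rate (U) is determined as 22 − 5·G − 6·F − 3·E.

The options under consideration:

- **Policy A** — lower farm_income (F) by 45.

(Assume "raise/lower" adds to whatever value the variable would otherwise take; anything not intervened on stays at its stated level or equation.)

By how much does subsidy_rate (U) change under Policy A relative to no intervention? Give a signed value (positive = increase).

Baseline:
  G = 34
  F = 13
  E = 279 − 3·34 + 3·13 = 216
  U = 22 − 5·34 − 6·13 − 3·216 = -874
Policy A (F − 45):
  G = 34
  F = 13 − 45 = -32
  E = 279 − 3·34 + 3·(-32) = 81
  U = 22 − 5·34 − 6·(-32) − 3·81 = -199
Change in U: -199 − (-874) = 675

675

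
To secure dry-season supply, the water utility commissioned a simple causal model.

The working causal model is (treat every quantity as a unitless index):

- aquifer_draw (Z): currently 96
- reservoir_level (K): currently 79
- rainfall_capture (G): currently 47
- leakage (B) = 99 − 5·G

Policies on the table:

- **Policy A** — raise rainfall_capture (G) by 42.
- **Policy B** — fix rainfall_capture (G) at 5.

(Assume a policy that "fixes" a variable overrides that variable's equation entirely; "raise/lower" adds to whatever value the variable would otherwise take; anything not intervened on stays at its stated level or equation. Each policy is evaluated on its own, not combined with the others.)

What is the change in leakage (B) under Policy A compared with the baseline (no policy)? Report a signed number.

Baseline:
  G = 47
  B = 99 − 5·47 = -136
Policy A (G + 42):
  G = 47 + 42 = 89
  B = 99 − 5·89 = -346
Change in B: -346 − (-136) = -210

-210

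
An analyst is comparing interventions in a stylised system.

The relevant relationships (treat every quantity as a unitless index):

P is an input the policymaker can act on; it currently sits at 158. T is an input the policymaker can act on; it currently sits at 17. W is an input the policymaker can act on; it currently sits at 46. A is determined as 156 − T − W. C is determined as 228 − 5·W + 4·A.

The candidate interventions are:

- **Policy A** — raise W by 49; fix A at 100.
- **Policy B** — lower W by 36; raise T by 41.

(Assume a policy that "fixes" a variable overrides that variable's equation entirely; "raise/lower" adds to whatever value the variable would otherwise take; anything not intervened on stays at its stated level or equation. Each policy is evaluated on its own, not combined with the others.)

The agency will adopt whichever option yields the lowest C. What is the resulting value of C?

Policy A (W + 49, A := 100):
  T = 17
  W = 46 + 49 = 95
  A = 100
  C = 228 − 5·95 + 4·100 = 153
Policy B (W − 36, T + 41):
  T = 17 + 41 = 58
  W = 46 − 36 = 10
  A = 156 − 58 − 10 = 88
  C = 228 − 5·10 + 4·88 = 530
Comparing — Policy A: C=153, Policy B: C=530. Lowest is 153 (Policy A).

153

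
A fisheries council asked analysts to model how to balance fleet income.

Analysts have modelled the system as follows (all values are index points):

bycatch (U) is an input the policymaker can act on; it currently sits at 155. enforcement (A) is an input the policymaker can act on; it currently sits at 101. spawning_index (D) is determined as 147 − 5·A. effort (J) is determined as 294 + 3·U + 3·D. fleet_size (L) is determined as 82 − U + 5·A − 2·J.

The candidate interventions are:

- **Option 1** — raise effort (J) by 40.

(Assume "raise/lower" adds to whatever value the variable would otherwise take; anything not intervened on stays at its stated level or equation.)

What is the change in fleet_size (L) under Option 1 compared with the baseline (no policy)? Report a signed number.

-80

Baseline:
  U = 155
  A = 101
  D = 147 − 5·101 = -358
  J = 294 + 3·155 + 3·(-358) = -315
  L = 82 − 155 + 5·101 − 2·(-315) = 1062
Option 1 (J + 40):
  U = 155
  A = 101
  D = 147 − 5·101 = -358
  J = 294 + 3·155 + 3·(-358) (+40 from intervention) = -275
  L = 82 − 155 + 5·101 − 2·(-275) = 982
Change in L: 982 − 1062 = -80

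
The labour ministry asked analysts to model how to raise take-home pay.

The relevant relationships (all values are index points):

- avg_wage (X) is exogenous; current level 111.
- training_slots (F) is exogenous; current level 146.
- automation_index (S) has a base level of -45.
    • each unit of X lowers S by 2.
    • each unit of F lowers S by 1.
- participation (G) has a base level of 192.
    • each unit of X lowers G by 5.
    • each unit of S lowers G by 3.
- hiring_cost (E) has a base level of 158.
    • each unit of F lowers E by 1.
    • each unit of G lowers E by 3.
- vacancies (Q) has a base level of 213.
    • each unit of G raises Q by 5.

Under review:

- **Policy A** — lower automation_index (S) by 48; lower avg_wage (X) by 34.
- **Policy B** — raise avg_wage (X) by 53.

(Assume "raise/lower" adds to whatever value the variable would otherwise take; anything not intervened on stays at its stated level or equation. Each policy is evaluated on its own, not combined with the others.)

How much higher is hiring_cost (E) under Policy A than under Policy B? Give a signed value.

-171

Policy A (S − 48, X − 34):
  X = 111 − 34 = 77
  F = 146
  S = -45 − 2·77 − 146 (−48 from intervention) = -393
  G = 192 − 5·77 − 3·(-393) = 986
  E = 158 − 146 − 3·986 = -2946
Policy B (X + 53):
  X = 111 + 53 = 164
  F = 146
  S = -45 − 2·164 − 146 = -519
  G = 192 − 5·164 − 3·(-519) = 929
  E = 158 − 146 − 3·929 = -2775
E: -2946 − (-2775) = -171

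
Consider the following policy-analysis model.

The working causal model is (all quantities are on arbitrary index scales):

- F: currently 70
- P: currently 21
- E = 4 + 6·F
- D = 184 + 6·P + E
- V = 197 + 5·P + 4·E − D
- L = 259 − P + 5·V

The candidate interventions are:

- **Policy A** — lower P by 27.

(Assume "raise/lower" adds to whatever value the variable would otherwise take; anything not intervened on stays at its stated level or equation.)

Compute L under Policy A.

Policy A (P − 27):
  F = 70
  P = 21 − 27 = -6
  E = 4 + 6·70 = 424
  D = 184 + 6·(-6) + 424 = 572
  V = 197 + 5·(-6) + 4·424 − 572 = 1291
  L = 259 − (-6) + 5·1291 = 6720

6720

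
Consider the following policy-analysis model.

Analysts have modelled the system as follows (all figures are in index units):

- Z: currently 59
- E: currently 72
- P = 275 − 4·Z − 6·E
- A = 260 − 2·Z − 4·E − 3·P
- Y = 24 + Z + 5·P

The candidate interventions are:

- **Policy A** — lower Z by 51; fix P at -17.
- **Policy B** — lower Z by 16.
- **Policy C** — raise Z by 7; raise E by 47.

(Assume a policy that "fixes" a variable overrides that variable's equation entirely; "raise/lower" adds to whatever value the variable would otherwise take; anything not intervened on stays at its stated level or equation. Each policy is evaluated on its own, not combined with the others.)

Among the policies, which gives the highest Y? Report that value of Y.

Policy A (Z − 51, P := -17):
  Z = 59 − 51 = 8
  E = 72
  P = -17
  Y = 24 + 8 + 5·(-17) = -53
Policy B (Z − 16):
  Z = 59 − 16 = 43
  E = 72
  P = 275 − 4·43 − 6·72 = -329
  Y = 24 + 43 + 5·(-329) = -1578
Policy C (Z + 7, E + 47):
  Z = 59 + 7 = 66
  E = 72 + 47 = 119
  P = 275 − 4·66 − 6·119 = -703
  Y = 24 + 66 + 5·(-703) = -3425
Comparing — Policy A: Y=-53, Policy B: Y=-1578, Policy C: Y=-3425. Highest is -53 (Policy A).

-53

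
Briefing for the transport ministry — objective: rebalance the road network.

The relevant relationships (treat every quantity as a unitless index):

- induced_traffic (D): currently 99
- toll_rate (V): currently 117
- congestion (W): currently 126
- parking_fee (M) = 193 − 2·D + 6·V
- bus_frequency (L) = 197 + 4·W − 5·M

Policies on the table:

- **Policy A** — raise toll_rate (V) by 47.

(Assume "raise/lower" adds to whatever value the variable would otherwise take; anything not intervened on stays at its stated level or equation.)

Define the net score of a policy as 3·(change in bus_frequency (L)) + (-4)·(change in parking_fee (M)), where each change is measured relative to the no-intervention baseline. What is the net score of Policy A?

Baseline:
  D = 99
  V = 117
  W = 126
  M = 193 − 2·99 + 6·117 = 697
  L = 197 + 4·126 − 5·697 = -2784
Policy A (V + 47):
  D = 99
  V = 117 + 47 = 164
  W = 126
  M = 193 − 2·99 + 6·164 = 979
  L = 197 + 4·126 − 5·979 = -4194
ΔL = -4194 − (-2784) = -1410; ΔM = 979 − 697 = 282
Score = 3·(-1410) + (-4)·282 = -5358

-5358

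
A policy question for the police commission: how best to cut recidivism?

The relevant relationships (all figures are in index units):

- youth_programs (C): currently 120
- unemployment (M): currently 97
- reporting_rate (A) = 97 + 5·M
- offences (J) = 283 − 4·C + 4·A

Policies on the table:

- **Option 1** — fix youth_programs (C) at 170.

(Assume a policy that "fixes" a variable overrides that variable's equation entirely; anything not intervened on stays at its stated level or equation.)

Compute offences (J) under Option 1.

Option 1 (C := 170):
  C = 170
  M = 97
  A = 97 + 5·97 = 582
  J = 283 − 4·170 + 4·582 = 1931

1931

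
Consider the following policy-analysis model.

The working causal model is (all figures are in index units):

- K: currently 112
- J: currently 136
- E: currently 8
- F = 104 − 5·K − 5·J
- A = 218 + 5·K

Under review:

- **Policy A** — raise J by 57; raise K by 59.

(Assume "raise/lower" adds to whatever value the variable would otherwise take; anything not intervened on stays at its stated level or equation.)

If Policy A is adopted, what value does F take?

-1716

Policy A (J + 57, K + 59):
  K = 112 + 59 = 171
  J = 136 + 57 = 193
  F = 104 − 5·171 − 5·193 = -1716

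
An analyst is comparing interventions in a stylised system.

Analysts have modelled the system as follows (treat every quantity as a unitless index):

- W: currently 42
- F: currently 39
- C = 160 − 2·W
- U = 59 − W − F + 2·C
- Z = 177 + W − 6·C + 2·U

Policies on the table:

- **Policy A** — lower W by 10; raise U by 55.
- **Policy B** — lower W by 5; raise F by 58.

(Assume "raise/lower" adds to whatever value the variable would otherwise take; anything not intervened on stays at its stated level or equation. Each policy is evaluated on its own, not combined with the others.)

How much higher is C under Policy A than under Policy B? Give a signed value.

Policy A (W − 10, U + 55):
  W = 42 − 10 = 32
  C = 160 − 2·32 = 96
Policy B (W − 5, F + 58):
  W = 42 − 5 = 37
  C = 160 − 2·37 = 86
C: 96 − 86 = 10

10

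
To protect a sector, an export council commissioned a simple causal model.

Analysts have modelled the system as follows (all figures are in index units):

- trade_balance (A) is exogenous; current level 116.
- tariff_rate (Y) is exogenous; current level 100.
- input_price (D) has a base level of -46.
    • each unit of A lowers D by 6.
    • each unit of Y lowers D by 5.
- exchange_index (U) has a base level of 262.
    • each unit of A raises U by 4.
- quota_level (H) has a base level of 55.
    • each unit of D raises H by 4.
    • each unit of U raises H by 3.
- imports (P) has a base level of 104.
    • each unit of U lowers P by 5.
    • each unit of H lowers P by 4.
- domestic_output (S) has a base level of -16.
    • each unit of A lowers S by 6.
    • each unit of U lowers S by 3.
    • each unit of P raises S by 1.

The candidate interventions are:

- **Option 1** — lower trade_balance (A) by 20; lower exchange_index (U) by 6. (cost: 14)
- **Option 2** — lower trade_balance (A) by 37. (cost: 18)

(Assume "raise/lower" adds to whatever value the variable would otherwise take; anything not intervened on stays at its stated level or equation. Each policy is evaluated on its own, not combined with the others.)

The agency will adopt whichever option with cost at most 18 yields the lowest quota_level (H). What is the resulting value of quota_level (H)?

Option 1 (A − 20, U − 6):
  A = 116 − 20 = 96
  Y = 100
  D = -46 − 6·96 − 5·100 = -1122
  U = 262 + 4·96 (−6 from intervention) = 640
  H = 55 + 4·(-1122) + 3·640 = -2513
Option 2 (A − 37):
  A = 116 − 37 = 79
  Y = 100
  D = -46 − 6·79 − 5·100 = -1020
  U = 262 + 4·79 = 578
  H = 55 + 4·(-1020) + 3·578 = -2291
Comparing — Option 1: H=-2513, Option 2: H=-2291. Lowest is -2513 (Option 1).

-2513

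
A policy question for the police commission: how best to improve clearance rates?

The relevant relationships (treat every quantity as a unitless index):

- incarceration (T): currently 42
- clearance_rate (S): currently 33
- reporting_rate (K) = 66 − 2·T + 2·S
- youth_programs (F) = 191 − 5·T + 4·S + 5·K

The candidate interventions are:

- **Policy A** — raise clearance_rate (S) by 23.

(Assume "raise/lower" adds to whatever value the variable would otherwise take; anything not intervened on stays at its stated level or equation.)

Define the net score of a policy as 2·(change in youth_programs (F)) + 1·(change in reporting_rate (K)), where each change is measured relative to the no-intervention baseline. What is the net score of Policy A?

Baseline:
  T = 42
  S = 33
  K = 66 − 2·42 + 2·33 = 48
  F = 191 − 5·42 + 4·33 + 5·48 = 353
Policy A (S + 23):
  T = 42
  S = 33 + 23 = 56
  K = 66 − 2·42 + 2·56 = 94
  F = 191 − 5·42 + 4·56 + 5·94 = 675
ΔF = 675 − 353 = 322; ΔK = 94 − 48 = 46
Score = 2·322 + 1·46 = 690

690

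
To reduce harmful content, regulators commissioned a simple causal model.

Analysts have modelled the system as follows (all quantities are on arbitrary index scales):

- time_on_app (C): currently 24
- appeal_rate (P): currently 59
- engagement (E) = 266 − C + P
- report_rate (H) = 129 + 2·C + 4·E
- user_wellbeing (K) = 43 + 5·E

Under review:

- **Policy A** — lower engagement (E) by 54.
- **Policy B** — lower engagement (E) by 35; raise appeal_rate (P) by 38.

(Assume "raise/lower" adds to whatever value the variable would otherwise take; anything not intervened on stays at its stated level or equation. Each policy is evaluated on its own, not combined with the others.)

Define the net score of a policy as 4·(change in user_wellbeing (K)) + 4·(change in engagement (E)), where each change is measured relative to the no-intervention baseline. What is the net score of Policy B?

Baseline:
  C = 24
  P = 59
  E = 266 − 24 + 59 = 301
  K = 43 + 5·301 = 1548
Policy B (E − 35, P + 38):
  C = 24
  P = 59 + 38 = 97
  E = 266 − 24 + 97 (−35 from intervention) = 304
  K = 43 + 5·304 = 1563
ΔK = 1563 − 1548 = 15; ΔE = 304 − 301 = 3
Score = 4·15 + 4·3 = 72

72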